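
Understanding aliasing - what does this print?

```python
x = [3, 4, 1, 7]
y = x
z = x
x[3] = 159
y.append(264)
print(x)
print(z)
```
[3, 4, 1, 159, 264]
[3, 4, 1, 159, 264]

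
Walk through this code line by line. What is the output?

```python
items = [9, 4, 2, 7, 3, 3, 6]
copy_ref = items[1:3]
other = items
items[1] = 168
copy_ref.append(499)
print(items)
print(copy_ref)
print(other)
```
[9, 168, 2, 7, 3, 3, 6]
[4, 2, 499]
[9, 168, 2, 7, 3, 3, 6]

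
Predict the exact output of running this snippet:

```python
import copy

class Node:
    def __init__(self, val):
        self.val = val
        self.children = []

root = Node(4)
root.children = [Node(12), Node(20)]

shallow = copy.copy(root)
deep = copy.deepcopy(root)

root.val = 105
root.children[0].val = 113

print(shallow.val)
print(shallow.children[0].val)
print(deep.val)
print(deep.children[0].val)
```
4
113
4
12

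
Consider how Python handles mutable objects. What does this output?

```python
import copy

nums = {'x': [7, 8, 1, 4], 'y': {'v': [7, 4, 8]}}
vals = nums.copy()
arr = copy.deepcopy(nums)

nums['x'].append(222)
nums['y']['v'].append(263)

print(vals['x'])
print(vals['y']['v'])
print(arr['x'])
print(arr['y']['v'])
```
[7, 8, 1, 4, 222]
[7, 4, 8, 263]
[7, 8, 1, 4]
[7, 4, 8]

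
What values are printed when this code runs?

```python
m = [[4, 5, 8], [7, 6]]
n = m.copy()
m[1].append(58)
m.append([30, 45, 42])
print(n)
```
[[4, 5, 8], [7, 6, 58]]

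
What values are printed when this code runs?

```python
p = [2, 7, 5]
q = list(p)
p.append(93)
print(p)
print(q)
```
[2, 7, 5, 93]
[2, 7, 5]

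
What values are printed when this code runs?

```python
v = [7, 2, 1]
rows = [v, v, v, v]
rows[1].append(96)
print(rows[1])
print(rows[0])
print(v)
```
[7, 2, 1, 96]
[7, 2, 1, 96]
[7, 2, 1, 96]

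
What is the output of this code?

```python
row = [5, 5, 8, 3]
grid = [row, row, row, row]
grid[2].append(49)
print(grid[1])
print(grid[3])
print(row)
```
[5, 5, 8, 3, 49]
[5, 5, 8, 3, 49]
[5, 5, 8, 3, 49]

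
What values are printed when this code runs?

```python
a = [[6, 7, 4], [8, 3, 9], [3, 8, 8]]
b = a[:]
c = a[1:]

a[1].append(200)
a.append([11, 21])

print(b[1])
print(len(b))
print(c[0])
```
[8, 3, 9, 200]
3
[8, 3, 9, 200]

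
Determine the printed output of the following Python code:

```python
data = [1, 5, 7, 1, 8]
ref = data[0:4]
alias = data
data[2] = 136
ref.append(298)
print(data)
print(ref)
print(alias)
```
[1, 5, 136, 1, 8]
[1, 5, 7, 1, 298]
[1, 5, 136, 1, 8]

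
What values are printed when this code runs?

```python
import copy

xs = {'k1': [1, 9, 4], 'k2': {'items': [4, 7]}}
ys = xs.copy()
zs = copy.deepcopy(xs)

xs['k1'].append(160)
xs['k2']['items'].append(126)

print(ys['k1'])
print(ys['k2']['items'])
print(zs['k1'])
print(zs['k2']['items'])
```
[1, 9, 4, 160]
[4, 7, 126]
[1, 9, 4]
[4, 7]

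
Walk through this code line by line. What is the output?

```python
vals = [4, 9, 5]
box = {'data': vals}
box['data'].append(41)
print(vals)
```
[4, 9, 5, 41]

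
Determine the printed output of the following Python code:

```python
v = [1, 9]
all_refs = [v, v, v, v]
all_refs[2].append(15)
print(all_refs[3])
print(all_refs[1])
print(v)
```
[1, 9, 15]
[1, 9, 15]
[1, 9, 15]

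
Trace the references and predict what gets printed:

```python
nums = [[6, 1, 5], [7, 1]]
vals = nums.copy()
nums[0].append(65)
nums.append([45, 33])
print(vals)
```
[[6, 1, 5, 65], [7, 1]]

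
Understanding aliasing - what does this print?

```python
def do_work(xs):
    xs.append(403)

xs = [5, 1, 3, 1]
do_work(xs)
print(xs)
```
[5, 1, 3, 1, 403]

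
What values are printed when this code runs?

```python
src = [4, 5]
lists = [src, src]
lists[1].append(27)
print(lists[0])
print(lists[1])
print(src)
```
[4, 5, 27]
[4, 5, 27]
[4, 5, 27]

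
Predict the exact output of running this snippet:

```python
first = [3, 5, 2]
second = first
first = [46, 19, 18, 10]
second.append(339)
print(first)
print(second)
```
[46, 19, 18, 10]
[3, 5, 2, 339]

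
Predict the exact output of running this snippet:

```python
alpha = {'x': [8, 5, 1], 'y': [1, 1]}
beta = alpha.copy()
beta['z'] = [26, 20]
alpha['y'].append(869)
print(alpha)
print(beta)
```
{'x': [8, 5, 1], 'y': [1, 1, 869]}
{'x': [8, 5, 1], 'y': [1, 1, 869], 'z': [26, 20]}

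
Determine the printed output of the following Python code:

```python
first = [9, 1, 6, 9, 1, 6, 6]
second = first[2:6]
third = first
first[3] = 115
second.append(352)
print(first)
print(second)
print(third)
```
[9, 1, 6, 115, 1, 6, 6]
[6, 9, 1, 6, 352]
[9, 1, 6, 115, 1, 6, 6]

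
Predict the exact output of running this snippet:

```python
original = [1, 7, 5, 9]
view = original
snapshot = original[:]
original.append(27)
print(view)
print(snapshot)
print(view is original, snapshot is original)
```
[1, 7, 5, 9, 27]
[1, 7, 5, 9]
True False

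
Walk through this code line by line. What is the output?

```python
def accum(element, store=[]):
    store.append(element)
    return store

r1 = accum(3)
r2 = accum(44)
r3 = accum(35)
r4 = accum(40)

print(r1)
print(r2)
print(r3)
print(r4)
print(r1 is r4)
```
[3, 44, 35, 40]
[3, 44, 35, 40]
[3, 44, 35, 40]
[3, 44, 35, 40]
True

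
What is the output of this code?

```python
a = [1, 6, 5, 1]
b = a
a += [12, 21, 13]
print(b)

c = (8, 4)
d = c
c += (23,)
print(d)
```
[1, 6, 5, 1, 12, 21, 13]
(8, 4)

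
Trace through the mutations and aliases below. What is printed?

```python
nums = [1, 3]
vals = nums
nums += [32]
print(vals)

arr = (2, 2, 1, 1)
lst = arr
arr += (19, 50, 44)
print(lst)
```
[1, 3, 32]
(2, 2, 1, 1)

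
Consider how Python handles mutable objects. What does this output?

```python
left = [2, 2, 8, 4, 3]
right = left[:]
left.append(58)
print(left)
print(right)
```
[2, 2, 8, 4, 3, 58]
[2, 2, 8, 4, 3]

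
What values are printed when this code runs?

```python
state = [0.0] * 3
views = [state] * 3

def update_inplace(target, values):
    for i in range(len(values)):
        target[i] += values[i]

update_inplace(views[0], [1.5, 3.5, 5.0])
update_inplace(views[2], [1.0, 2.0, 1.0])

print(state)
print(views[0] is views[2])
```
[2.5, 5.5, 6.0]
True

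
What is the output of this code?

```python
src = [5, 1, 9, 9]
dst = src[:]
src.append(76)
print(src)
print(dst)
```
[5, 1, 9, 9, 76]
[5, 1, 9, 9]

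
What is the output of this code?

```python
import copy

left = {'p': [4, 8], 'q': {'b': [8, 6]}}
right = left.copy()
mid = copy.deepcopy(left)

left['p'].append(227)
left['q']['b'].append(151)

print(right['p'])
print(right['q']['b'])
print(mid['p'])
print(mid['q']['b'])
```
[4, 8, 227]
[8, 6, 151]
[4, 8]
[8, 6]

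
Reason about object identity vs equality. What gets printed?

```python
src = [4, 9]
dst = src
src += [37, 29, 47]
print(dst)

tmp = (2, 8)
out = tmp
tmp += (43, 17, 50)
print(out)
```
[4, 9, 37, 29, 47]
(2, 8)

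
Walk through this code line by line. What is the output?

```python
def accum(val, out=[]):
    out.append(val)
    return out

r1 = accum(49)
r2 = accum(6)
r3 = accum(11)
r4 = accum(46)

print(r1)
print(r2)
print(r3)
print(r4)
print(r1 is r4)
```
[49, 6, 11, 46]
[49, 6, 11, 46]
[49, 6, 11, 46]
[49, 6, 11, 46]
True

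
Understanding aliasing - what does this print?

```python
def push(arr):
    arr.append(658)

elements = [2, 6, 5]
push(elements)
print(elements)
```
[2, 6, 5, 658]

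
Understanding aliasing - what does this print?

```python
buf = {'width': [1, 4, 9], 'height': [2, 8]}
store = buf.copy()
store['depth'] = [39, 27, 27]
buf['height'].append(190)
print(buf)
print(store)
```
{'width': [1, 4, 9], 'height': [2, 8, 190]}
{'width': [1, 4, 9], 'height': [2, 8, 190], 'depth': [39, 27, 27]}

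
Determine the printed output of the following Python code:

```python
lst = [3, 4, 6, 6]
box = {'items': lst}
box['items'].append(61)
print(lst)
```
[3, 4, 6, 6, 61]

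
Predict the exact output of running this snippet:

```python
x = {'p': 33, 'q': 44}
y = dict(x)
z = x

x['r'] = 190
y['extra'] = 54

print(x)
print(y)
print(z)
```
{'p': 33, 'q': 44, 'r': 190}
{'p': 33, 'q': 44, 'extra': 54}
{'p': 33, 'q': 44, 'r': 190}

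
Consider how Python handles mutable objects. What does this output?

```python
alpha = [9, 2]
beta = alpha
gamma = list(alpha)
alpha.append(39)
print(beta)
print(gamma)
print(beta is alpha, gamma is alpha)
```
[9, 2, 39]
[9, 2]
True False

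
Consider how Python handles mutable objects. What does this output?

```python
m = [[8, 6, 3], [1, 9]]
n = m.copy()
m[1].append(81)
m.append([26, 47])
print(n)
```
[[8, 6, 3], [1, 9, 81]]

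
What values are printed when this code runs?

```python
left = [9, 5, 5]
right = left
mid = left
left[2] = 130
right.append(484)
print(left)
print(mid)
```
[9, 5, 130, 484]
[9, 5, 130, 484]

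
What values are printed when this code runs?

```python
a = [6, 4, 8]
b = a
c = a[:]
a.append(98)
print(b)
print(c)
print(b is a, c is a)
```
[6, 4, 8, 98]
[6, 4, 8]
True False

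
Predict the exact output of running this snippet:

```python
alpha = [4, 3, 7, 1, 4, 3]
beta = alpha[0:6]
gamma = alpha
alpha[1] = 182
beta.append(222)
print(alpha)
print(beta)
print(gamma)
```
[4, 182, 7, 1, 4, 3]
[4, 3, 7, 1, 4, 3, 222]
[4, 182, 7, 1, 4, 3]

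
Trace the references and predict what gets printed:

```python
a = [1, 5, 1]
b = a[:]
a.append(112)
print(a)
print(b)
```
[1, 5, 1, 112]
[1, 5, 1]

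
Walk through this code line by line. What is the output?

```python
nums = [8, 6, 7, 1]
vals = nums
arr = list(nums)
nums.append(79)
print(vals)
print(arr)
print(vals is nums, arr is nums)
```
[8, 6, 7, 1, 79]
[8, 6, 7, 1]
True False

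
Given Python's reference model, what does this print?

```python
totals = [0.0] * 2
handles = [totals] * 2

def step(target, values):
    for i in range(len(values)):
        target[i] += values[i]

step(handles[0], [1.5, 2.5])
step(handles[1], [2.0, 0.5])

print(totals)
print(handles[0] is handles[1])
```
[3.5, 3.0]
True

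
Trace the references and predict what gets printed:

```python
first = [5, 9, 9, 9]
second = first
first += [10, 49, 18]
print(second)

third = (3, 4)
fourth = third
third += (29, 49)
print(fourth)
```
[5, 9, 9, 9, 10, 49, 18]
(3, 4)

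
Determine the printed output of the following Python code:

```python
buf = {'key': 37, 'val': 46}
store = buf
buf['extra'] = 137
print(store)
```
{'key': 37, 'val': 46, 'extra': 137}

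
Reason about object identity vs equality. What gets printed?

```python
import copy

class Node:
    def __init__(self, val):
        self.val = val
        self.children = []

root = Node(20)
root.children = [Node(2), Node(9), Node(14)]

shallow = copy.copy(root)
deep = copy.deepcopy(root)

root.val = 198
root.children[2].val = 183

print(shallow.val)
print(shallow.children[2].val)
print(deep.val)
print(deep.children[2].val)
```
20
183
20
14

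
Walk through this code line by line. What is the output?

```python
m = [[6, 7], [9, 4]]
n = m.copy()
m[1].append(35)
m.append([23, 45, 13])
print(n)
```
[[6, 7], [9, 4, 35]]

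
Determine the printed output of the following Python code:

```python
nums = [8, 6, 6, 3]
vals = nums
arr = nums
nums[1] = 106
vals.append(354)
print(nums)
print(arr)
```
[8, 106, 6, 3, 354]
[8, 106, 6, 3, 354]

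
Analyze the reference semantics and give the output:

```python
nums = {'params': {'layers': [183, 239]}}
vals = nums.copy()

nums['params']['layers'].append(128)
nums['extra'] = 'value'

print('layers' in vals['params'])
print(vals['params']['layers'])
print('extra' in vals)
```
True
[183, 239, 128]
False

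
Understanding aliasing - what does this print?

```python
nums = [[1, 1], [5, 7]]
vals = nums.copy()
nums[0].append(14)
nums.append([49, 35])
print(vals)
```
[[1, 1, 14], [5, 7]]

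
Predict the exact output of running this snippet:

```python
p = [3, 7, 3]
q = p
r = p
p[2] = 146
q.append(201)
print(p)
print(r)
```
[3, 7, 146, 201]
[3, 7, 146, 201]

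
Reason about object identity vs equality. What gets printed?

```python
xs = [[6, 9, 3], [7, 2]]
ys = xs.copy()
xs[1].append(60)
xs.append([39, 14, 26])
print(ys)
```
[[6, 9, 3], [7, 2, 60]]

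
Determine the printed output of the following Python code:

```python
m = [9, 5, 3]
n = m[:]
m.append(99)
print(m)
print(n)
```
[9, 5, 3, 99]
[9, 5, 3]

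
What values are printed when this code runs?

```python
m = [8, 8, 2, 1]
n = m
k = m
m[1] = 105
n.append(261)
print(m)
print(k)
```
[8, 105, 2, 1, 261]
[8, 105, 2, 1, 261]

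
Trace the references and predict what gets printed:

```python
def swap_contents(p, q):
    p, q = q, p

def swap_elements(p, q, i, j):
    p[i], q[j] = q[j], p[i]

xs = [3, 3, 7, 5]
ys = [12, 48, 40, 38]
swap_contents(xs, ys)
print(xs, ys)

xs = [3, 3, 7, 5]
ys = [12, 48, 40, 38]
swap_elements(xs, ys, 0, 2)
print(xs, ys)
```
[3, 3, 7, 5] [12, 48, 40, 38]
[40, 3, 7, 5] [12, 48, 3, 38]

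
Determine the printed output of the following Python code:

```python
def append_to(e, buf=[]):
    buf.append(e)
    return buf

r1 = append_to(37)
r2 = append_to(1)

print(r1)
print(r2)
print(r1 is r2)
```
[37, 1]
[37, 1]
True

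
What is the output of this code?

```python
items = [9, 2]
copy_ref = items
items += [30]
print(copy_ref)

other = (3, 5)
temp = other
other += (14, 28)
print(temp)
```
[9, 2, 30]
(3, 5)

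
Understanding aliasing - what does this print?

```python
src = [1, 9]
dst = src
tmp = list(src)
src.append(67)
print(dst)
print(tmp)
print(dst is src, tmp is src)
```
[1, 9, 67]
[1, 9]
True False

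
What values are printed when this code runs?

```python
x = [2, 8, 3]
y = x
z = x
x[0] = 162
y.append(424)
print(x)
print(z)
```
[162, 8, 3, 424]
[162, 8, 3, 424]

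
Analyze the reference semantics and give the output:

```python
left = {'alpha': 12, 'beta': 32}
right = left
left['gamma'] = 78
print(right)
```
{'alpha': 12, 'beta': 32, 'gamma': 78}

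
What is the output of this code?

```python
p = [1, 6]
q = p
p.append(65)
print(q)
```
[1, 6, 65]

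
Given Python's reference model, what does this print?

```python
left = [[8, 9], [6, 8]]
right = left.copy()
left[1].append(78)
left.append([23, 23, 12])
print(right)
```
[[8, 9], [6, 8, 78]]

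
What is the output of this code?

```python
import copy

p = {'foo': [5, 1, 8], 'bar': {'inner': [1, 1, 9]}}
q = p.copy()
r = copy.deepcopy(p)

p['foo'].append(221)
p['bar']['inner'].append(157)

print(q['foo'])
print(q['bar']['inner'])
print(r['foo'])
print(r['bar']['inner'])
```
[5, 1, 8, 221]
[1, 1, 9, 157]
[5, 1, 8]
[1, 1, 9]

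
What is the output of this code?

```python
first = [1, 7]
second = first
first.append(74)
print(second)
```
[1, 7, 74]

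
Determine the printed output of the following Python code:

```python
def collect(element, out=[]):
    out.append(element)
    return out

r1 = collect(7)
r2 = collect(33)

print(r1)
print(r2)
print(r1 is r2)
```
[7, 33]
[7, 33]
True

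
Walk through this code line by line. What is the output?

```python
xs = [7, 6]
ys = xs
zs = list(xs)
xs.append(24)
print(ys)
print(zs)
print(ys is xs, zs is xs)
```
[7, 6, 24]
[7, 6]
True False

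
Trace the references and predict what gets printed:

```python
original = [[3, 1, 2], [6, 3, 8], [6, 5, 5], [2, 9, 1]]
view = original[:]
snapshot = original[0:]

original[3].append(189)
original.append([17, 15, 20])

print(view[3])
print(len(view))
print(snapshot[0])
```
[2, 9, 1, 189]
4
[3, 1, 2]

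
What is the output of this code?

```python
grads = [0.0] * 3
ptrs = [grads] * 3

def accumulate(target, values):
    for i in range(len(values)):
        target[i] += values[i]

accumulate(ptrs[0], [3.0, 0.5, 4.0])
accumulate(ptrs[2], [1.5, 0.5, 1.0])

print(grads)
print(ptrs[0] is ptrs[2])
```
[4.5, 1.0, 5.0]
True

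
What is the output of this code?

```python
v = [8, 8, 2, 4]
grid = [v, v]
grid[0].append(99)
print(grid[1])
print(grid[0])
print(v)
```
[8, 8, 2, 4, 99]
[8, 8, 2, 4, 99]
[8, 8, 2, 4, 99]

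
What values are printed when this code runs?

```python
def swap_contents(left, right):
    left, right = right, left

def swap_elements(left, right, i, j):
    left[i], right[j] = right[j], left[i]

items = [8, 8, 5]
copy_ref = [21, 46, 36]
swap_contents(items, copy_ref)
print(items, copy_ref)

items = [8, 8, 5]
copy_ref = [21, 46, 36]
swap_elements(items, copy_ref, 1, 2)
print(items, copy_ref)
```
[8, 8, 5] [21, 46, 36]
[8, 36, 5] [21, 46, 8]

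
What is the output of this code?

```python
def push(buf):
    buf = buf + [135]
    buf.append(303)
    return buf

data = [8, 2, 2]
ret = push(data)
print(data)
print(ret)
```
[8, 2, 2]
[8, 2, 2, 135, 303]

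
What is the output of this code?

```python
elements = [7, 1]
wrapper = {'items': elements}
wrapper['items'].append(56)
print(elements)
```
[7, 1, 56]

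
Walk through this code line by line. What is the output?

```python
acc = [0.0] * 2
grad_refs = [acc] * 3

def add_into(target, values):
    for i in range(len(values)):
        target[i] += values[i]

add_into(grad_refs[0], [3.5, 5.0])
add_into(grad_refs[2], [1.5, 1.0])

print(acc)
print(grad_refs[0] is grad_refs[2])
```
[5.0, 6.0]
True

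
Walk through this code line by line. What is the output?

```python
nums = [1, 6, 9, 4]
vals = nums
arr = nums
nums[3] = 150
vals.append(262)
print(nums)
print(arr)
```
[1, 6, 9, 150, 262]
[1, 6, 9, 150, 262]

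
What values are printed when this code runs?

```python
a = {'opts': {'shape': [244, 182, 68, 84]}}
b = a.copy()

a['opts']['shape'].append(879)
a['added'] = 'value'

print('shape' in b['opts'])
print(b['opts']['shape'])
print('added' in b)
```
True
[244, 182, 68, 84, 879]
False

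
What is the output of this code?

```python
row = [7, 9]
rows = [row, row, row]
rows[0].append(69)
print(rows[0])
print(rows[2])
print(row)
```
[7, 9, 69]
[7, 9, 69]
[7, 9, 69]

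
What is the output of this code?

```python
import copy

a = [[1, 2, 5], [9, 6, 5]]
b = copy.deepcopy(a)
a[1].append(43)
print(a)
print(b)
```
[[1, 2, 5], [9, 6, 5, 43]]
[[1, 2, 5], [9, 6, 5]]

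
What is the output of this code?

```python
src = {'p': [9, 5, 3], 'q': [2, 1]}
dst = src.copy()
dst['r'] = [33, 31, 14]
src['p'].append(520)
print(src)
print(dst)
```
{'p': [9, 5, 3, 520], 'q': [2, 1]}
{'p': [9, 5, 3, 520], 'q': [2, 1], 'r': [33, 31, 14]}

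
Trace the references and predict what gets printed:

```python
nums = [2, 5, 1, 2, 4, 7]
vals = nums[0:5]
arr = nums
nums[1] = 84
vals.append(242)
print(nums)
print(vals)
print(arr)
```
[2, 84, 1, 2, 4, 7]
[2, 5, 1, 2, 4, 242]
[2, 84, 1, 2, 4, 7]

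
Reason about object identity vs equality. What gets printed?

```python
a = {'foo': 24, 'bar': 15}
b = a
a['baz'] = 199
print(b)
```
{'foo': 24, 'bar': 15, 'baz': 199}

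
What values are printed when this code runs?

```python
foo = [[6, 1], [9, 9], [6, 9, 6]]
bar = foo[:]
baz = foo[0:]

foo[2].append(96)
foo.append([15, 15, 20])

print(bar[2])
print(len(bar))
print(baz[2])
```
[6, 9, 6, 96]
3
[6, 9, 6, 96]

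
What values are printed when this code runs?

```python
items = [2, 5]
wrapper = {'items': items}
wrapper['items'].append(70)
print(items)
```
[2, 5, 70]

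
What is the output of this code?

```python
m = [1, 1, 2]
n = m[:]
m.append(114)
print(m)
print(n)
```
[1, 1, 2, 114]
[1, 1, 2]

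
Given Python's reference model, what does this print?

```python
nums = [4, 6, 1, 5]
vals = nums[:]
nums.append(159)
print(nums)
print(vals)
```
[4, 6, 1, 5, 159]
[4, 6, 1, 5]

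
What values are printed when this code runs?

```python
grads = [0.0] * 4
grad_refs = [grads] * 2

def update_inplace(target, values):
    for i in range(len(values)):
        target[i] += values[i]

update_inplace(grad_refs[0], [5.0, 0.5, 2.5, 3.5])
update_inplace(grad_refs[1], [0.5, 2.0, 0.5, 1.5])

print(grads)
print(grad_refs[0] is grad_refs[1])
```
[5.5, 2.5, 3.0, 5.0]
True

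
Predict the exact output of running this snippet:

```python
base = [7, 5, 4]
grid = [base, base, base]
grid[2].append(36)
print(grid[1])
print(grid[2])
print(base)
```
[7, 5, 4, 36]
[7, 5, 4, 36]
[7, 5, 4, 36]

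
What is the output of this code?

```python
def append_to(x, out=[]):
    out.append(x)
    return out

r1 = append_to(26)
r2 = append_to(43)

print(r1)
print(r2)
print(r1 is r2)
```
[26, 43]
[26, 43]
True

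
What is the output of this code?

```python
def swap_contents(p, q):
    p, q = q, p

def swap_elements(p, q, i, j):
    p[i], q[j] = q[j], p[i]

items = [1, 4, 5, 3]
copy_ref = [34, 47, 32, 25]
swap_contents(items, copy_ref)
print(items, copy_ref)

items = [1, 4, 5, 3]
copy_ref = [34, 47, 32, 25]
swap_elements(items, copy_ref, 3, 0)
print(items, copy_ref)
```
[1, 4, 5, 3] [34, 47, 32, 25]
[1, 4, 5, 34] [3, 47, 32, 25]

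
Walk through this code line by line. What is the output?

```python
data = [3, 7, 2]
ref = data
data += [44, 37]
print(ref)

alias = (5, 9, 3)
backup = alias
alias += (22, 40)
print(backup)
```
[3, 7, 2, 44, 37]
(5, 9, 3)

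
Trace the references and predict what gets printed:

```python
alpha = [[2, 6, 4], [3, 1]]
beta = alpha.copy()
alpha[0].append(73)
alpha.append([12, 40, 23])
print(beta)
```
[[2, 6, 4, 73], [3, 1]]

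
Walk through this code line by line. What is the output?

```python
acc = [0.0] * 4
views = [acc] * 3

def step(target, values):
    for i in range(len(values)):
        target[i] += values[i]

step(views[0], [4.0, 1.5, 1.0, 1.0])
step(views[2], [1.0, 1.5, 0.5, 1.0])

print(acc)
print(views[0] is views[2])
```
[5.0, 3.0, 1.5, 2.0]
True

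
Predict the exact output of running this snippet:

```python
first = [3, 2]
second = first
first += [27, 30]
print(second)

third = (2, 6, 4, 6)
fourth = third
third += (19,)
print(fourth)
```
[3, 2, 27, 30]
(2, 6, 4, 6)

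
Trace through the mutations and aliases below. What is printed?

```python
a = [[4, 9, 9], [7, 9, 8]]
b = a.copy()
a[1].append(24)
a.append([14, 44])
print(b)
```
[[4, 9, 9], [7, 9, 8, 24]]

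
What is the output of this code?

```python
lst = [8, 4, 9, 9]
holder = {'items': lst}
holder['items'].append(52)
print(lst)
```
[8, 4, 9, 9, 52]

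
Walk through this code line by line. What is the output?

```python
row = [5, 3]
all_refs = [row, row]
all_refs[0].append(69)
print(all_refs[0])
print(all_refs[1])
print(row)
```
[5, 3, 69]
[5, 3, 69]
[5, 3, 69]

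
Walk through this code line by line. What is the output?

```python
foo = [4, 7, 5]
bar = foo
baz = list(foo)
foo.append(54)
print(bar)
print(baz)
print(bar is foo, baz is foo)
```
[4, 7, 5, 54]
[4, 7, 5]
True False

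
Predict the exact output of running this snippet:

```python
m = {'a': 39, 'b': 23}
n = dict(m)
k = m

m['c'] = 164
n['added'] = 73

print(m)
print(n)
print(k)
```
{'a': 39, 'b': 23, 'c': 164}
{'a': 39, 'b': 23, 'added': 73}
{'a': 39, 'b': 23, 'c': 164}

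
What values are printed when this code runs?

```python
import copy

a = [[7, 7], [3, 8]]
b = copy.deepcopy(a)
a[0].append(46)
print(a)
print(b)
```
[[7, 7, 46], [3, 8]]
[[7, 7], [3, 8]]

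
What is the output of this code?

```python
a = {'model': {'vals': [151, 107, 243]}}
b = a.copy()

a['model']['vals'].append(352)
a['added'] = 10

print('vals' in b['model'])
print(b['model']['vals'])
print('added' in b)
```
True
[151, 107, 243, 352]
False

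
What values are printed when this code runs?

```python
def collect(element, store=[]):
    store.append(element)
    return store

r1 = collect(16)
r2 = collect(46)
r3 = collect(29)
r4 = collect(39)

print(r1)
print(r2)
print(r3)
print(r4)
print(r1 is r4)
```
[16, 46, 29, 39]
[16, 46, 29, 39]
[16, 46, 29, 39]
[16, 46, 29, 39]
True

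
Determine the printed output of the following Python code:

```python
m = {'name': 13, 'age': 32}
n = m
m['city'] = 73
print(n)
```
{'name': 13, 'age': 32, 'city': 73}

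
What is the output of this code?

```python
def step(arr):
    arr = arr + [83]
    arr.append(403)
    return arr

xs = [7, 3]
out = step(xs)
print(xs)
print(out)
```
[7, 3]
[7, 3, 83, 403]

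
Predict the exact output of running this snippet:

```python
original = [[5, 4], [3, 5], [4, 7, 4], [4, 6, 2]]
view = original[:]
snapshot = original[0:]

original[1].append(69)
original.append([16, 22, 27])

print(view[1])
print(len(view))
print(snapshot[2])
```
[3, 5, 69]
4
[4, 7, 4]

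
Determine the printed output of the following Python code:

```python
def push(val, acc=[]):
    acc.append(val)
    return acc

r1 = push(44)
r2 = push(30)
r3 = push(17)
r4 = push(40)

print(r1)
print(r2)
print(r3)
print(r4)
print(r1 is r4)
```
[44, 30, 17, 40]
[44, 30, 17, 40]
[44, 30, 17, 40]
[44, 30, 17, 40]
True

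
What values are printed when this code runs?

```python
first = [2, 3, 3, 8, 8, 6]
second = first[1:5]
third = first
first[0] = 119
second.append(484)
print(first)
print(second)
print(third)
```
[119, 3, 3, 8, 8, 6]
[3, 3, 8, 8, 484]
[119, 3, 3, 8, 8, 6]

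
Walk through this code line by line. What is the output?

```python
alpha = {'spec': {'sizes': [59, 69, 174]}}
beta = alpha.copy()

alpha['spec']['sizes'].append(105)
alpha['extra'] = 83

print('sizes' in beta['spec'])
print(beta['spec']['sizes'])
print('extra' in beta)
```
True
[59, 69, 174, 105]
False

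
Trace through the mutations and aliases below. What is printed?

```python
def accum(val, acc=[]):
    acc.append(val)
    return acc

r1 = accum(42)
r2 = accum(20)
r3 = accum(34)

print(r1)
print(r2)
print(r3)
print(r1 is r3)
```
[42, 20, 34]
[42, 20, 34]
[42, 20, 34]
True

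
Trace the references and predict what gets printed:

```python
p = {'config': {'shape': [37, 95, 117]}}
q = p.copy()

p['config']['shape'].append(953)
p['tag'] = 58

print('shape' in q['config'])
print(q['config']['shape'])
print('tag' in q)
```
True
[37, 95, 117, 953]
False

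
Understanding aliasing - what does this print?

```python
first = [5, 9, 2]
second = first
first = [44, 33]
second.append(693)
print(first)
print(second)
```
[44, 33]
[5, 9, 2, 693]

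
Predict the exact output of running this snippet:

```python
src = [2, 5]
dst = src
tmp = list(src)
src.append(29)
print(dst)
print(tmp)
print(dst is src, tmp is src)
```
[2, 5, 29]
[2, 5]
True False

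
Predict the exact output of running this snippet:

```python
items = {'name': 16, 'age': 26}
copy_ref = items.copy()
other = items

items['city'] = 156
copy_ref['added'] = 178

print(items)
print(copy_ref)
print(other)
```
{'name': 16, 'age': 26, 'city': 156}
{'name': 16, 'age': 26, 'added': 178}
{'name': 16, 'age': 26, 'city': 156}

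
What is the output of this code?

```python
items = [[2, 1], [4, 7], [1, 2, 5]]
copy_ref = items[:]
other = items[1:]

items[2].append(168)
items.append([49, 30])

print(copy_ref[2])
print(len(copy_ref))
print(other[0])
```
[1, 2, 5, 168]
3
[4, 7]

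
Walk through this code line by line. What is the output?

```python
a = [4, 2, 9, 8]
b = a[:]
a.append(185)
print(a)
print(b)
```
[4, 2, 9, 8, 185]
[4, 2, 9, 8]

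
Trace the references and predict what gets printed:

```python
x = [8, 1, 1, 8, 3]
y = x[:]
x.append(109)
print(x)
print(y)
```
[8, 1, 1, 8, 3, 109]
[8, 1, 1, 8, 3]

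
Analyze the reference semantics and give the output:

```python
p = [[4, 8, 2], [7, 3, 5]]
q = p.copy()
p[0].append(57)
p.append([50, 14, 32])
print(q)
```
[[4, 8, 2, 57], [7, 3, 5]]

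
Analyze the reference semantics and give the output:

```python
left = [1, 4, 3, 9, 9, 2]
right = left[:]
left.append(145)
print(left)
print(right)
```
[1, 4, 3, 9, 9, 2, 145]
[1, 4, 3, 9, 9, 2]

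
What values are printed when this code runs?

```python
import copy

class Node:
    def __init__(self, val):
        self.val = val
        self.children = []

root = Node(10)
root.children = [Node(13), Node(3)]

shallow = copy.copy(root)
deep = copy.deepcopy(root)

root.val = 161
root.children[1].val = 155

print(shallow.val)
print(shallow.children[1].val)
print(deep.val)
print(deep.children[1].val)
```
10
155
10
3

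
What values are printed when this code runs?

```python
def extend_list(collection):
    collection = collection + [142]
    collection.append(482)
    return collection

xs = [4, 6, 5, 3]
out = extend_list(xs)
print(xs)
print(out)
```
[4, 6, 5, 3]
[4, 6, 5, 3, 142, 482]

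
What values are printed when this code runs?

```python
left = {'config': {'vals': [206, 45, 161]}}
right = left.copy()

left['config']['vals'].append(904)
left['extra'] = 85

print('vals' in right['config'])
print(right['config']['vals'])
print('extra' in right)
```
True
[206, 45, 161, 904]
False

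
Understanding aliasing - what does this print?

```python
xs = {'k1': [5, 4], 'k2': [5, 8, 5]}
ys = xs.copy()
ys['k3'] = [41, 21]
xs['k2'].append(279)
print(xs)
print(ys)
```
{'k1': [5, 4], 'k2': [5, 8, 5, 279]}
{'k1': [5, 4], 'k2': [5, 8, 5, 279], 'k3': [41, 21]}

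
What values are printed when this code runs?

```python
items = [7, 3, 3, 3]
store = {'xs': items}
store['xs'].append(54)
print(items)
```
[7, 3, 3, 3, 54]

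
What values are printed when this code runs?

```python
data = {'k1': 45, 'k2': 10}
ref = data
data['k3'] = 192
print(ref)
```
{'k1': 45, 'k2': 10, 'k3': 192}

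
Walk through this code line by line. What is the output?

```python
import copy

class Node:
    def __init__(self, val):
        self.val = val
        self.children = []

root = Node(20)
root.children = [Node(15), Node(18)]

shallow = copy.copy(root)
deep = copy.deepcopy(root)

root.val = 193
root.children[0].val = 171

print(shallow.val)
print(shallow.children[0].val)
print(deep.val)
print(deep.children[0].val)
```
20
171
20
15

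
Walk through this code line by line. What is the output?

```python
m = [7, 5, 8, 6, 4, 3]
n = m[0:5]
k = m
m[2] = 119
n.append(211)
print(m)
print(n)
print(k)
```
[7, 5, 119, 6, 4, 3]
[7, 5, 8, 6, 4, 211]
[7, 5, 119, 6, 4, 3]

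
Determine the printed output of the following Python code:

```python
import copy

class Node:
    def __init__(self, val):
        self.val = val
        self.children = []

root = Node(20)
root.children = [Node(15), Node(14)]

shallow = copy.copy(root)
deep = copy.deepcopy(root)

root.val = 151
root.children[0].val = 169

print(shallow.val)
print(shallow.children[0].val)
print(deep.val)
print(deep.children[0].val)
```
20
169
20
15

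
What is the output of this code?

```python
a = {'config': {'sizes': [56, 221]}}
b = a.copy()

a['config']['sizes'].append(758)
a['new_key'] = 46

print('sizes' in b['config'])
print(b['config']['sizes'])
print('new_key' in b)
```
True
[56, 221, 758]
False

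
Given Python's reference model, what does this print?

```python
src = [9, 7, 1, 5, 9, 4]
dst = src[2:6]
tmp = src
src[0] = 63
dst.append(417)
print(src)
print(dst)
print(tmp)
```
[63, 7, 1, 5, 9, 4]
[1, 5, 9, 4, 417]
[63, 7, 1, 5, 9, 4]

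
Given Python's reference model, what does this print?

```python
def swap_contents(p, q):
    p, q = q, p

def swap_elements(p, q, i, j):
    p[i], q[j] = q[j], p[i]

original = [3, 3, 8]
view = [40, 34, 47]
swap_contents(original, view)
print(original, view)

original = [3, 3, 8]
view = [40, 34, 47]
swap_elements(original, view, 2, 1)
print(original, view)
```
[3, 3, 8] [40, 34, 47]
[3, 3, 34] [40, 8, 47]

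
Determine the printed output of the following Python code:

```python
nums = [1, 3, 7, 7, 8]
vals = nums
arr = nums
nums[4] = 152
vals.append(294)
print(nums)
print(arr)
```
[1, 3, 7, 7, 152, 294]
[1, 3, 7, 7, 152, 294]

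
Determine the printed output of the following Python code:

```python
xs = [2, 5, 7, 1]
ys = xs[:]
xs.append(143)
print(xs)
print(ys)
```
[2, 5, 7, 1, 143]
[2, 5, 7, 1]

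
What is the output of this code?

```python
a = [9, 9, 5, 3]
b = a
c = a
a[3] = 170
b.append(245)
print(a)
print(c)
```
[9, 9, 5, 170, 245]
[9, 9, 5, 170, 245]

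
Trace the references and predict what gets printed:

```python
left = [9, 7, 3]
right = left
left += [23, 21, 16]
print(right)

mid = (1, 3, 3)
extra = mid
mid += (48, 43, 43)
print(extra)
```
[9, 7, 3, 23, 21, 16]
(1, 3, 3)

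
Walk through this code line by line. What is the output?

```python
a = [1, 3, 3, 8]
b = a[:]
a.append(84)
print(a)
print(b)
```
[1, 3, 3, 8, 84]
[1, 3, 3, 8]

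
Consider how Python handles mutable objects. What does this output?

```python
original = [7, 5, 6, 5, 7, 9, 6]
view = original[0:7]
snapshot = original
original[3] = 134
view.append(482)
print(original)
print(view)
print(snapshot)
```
[7, 5, 6, 134, 7, 9, 6]
[7, 5, 6, 5, 7, 9, 6, 482]
[7, 5, 6, 134, 7, 9, 6]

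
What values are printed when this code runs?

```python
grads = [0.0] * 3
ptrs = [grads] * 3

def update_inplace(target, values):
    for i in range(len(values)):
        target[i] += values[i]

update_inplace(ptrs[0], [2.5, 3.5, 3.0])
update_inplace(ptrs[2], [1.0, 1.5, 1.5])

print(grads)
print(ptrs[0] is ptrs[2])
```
[3.5, 5.0, 4.5]
True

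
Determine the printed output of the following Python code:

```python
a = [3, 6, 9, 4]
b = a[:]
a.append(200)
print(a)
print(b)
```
[3, 6, 9, 4, 200]
[3, 6, 9, 4]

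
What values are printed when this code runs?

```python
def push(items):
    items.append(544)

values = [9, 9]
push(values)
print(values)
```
[9, 9, 544]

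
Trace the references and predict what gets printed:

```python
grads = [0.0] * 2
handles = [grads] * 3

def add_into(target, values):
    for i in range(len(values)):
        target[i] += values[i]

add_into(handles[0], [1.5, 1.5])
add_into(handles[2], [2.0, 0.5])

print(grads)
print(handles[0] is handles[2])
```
[3.5, 2.0]
True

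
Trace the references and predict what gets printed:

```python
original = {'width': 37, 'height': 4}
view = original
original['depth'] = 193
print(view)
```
{'width': 37, 'height': 4, 'depth': 193}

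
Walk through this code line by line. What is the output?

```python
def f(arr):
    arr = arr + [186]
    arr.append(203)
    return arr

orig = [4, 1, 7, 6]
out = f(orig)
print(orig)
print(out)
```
[4, 1, 7, 6]
[4, 1, 7, 6, 186, 203]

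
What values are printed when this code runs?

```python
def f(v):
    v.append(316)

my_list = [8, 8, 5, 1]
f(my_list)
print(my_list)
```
[8, 8, 5, 1, 316]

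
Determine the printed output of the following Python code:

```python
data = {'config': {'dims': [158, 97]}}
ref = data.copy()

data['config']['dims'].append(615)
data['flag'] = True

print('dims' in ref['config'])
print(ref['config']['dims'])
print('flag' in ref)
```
True
[158, 97, 615]
False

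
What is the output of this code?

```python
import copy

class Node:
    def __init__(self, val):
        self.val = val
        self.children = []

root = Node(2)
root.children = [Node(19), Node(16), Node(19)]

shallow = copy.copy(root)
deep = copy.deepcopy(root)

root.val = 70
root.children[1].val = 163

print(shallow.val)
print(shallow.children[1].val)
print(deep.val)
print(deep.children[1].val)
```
2
163
2
16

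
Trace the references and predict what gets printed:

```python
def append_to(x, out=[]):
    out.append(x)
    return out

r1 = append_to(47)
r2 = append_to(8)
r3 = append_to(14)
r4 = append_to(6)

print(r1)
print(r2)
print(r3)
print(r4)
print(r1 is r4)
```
[47, 8, 14, 6]
[47, 8, 14, 6]
[47, 8, 14, 6]
[47, 8, 14, 6]
True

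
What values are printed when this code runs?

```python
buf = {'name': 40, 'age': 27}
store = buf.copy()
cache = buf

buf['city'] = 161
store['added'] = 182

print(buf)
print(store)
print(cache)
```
{'name': 40, 'age': 27, 'city': 161}
{'name': 40, 'age': 27, 'added': 182}
{'name': 40, 'age': 27, 'city': 161}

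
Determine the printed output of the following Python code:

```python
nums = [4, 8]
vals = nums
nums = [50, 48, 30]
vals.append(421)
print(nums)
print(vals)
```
[50, 48, 30]
[4, 8, 421]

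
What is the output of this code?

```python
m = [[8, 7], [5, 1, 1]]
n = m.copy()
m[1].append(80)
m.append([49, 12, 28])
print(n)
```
[[8, 7], [5, 1, 1, 80]]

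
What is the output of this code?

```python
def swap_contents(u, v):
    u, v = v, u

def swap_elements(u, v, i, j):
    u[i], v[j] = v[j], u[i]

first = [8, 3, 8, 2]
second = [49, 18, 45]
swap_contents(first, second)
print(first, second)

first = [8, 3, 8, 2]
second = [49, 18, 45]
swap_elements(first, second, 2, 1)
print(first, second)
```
[8, 3, 8, 2] [49, 18, 45]
[8, 3, 18, 2] [49, 8, 45]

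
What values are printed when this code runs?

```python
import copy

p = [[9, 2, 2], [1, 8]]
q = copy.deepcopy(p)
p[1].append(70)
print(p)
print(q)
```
[[9, 2, 2], [1, 8, 70]]
[[9, 2, 2], [1, 8]]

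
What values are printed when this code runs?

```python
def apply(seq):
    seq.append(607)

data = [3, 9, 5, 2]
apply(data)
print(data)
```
[3, 9, 5, 2, 607]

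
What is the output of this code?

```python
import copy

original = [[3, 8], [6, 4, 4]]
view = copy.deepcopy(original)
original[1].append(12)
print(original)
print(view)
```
[[3, 8], [6, 4, 4, 12]]
[[3, 8], [6, 4, 4]]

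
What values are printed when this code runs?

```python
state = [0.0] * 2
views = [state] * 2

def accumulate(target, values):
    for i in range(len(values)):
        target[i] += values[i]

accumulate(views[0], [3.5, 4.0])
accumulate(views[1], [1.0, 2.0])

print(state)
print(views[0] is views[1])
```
[4.5, 6.0]
True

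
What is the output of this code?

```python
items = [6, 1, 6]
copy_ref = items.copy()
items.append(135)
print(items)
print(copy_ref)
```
[6, 1, 6, 135]
[6, 1, 6]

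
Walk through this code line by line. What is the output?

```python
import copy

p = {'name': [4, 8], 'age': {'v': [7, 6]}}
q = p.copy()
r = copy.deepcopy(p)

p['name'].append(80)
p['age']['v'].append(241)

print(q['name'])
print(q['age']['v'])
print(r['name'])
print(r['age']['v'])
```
[4, 8, 80]
[7, 6, 241]
[4, 8]
[7, 6]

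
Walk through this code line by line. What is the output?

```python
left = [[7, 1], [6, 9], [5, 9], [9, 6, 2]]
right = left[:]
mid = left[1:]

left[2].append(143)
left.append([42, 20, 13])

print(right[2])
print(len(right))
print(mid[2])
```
[5, 9, 143]
4
[9, 6, 2]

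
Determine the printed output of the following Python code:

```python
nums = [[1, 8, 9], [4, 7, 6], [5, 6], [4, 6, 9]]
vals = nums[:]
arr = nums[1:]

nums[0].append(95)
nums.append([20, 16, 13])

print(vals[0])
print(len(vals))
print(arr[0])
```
[1, 8, 9, 95]
4
[4, 7, 6]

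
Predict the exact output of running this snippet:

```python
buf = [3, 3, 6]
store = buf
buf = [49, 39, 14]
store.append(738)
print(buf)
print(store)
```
[49, 39, 14]
[3, 3, 6, 738]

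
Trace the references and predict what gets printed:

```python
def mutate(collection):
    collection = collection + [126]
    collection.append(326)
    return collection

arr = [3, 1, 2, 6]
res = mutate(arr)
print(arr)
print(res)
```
[3, 1, 2, 6]
[3, 1, 2, 6, 126, 326]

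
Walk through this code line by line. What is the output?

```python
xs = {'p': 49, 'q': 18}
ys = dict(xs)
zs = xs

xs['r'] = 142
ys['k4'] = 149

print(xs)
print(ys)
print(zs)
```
{'p': 49, 'q': 18, 'r': 142}
{'p': 49, 'q': 18, 'k4': 149}
{'p': 49, 'q': 18, 'r': 142}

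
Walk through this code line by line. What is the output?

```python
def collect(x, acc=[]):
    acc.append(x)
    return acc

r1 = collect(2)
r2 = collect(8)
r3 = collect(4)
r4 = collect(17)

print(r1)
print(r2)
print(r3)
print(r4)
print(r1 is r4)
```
[2, 8, 4, 17]
[2, 8, 4, 17]
[2, 8, 4, 17]
[2, 8, 4, 17]
True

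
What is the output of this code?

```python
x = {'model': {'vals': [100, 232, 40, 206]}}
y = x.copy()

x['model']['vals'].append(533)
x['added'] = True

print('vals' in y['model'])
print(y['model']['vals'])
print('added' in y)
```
True
[100, 232, 40, 206, 533]
False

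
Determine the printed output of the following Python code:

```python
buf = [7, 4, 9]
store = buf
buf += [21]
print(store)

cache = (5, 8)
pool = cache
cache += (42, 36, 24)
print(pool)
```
[7, 4, 9, 21]
(5, 8)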